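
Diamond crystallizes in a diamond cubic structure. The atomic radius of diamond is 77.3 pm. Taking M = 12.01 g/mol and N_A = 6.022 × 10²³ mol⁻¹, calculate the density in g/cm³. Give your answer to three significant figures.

3.51 g/cm³

In a diamond cubic lattice, nearest neighbors lie along the body diagonal with √3·a = 8r, giving a = 357.0 pm = 3.570 × 10^-8 cm.
With Z = 8, ρ = Z·M/(N_A·a³) = 8 × 12.01 / (6.022 × 10²³ × 4.551 × 10^-23) = 3.506 g/cm³.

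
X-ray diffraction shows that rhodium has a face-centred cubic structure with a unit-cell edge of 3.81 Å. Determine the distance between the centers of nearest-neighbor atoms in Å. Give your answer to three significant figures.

2.69 Å

In an FCC structure, atoms touch along the face diagonal, so √2·a = 4r; the nearest-neighbor distance equals 2r = 0.7071·a.
d = 0.7071 × 3.81 = 2.69 Å.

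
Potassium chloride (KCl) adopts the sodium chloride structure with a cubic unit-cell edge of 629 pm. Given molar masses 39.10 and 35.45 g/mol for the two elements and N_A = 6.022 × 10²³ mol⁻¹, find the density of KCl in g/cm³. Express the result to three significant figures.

1.99 g/cm³

The sodium chloride structure contains Z = 4 formula units per cell; M(KCl) = 39.10 + 35.45 = 74.55 g/mol.
a³ = (6.290 × 10^-8 cm)³ = 2.489 × 10^-22 cm³.
ρ = 4 × 74.55 / (6.022 × 10²³ × 2.489 × 10^-22) = 1.990 g/cm³.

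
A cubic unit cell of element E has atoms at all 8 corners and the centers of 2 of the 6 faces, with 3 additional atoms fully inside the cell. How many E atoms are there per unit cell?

Corner atoms are shared by 8 cells (1/8 each), face atoms by 2 (1/2 each), interior atoms are unshared.
Net atoms = 8 × 1/8 + 2 × 1/2 + 3 = 1 + 1 + 3 = 5.

5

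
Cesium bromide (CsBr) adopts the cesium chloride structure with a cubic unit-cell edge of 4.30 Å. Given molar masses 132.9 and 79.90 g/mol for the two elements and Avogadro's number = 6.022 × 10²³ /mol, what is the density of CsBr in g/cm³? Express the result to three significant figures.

4.44 g/cm³

The cesium chloride structure contains Z = 1 formula unit per cell; M(CsBr) = 132.9 + 79.90 = 212.8 g/mol.
a³ = (4.300 × 10^-8 cm)³ = 7.951 × 10^-23 cm³.
ρ = 1 × 212.8 / (6.022 × 10²³ × 7.951 × 10^-23) = 4.445 g/cm³.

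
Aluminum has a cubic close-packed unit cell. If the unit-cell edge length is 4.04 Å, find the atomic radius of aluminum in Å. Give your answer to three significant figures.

1.43 Å

In an FCC lattice, atoms touch along the face diagonal, so √2·a = 4r.
r = √2·a/4 = 1.4142 × 4.04 / 4 = 1.43 Å.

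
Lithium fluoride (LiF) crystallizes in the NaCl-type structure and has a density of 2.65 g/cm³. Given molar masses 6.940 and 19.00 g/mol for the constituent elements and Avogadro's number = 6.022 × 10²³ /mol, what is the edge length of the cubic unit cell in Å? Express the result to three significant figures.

4.02 Å

M(LiF) = 25.94 g/mol; Z = 4 formula units per cell.
a³ = Z·M/(N_A·ρ) = 4 × 25.94 / (6.022 × 10²³ × 2.65) = 6.502 × 10^-23 cm³, so a = 4.021 × 10^-8 cm = 4.02 Å.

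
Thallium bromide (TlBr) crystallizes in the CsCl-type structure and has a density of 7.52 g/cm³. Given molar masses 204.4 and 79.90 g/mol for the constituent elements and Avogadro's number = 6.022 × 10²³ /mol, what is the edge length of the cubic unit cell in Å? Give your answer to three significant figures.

3.97 Å

M(TlBr) = 284.3 g/mol; Z = 1 formula unit per cell.
a³ = Z·M/(N_A·ρ) = 1 × 284.3 / (6.022 × 10²³ × 7.52) = 6.278 × 10^-23 cm³, so a = 3.974 × 10^-8 cm = 3.97 Å.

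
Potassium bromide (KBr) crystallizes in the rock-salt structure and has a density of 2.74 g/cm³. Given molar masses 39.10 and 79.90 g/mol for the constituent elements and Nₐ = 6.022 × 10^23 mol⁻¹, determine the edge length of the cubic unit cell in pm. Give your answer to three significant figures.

M(KBr) = 119.0 g/mol; Z = 4 formula units per cell.
a³ = Z·M/(N_A·ρ) = 4 × 119.0 / (6.022 × 10²³ × 2.74) = 2.885 × 10^-22 cm³, so a = 6.608 × 10^-8 cm = 661 pm.

661 pm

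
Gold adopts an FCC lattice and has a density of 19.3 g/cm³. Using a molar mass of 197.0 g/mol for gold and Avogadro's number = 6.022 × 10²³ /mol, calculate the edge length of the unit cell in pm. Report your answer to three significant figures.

408 pm

With Z = 4 atoms per FCC cell, a³ = Z·M/(N_A·ρ) = 4 × 197.0 / (6.022 × 10²³ × 19.30 g/cm³) = 6.780 × 10^-23 cm³.
a = (6.780 × 10^-23)^(1/3) = 4.078 × 10^-8 cm = 408 pm.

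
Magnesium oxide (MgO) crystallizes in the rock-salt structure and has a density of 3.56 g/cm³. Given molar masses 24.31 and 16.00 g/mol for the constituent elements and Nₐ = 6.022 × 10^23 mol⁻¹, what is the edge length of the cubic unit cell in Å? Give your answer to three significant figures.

4.22 Å

M(MgO) = 40.31 g/mol; Z = 4 formula units per cell.
a³ = Z·M/(N_A·ρ) = 4 × 40.31 / (6.022 × 10²³ × 3.56) = 7.521 × 10^-23 cm³, so a = 4.221 × 10^-8 cm = 4.22 Å.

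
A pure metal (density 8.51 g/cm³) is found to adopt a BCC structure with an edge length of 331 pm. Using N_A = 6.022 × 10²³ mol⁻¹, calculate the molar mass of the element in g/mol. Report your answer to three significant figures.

92.9 g/mol

A BCC cell has Z = 2 atoms; a = 3.310 × 10^-8 cm.
M = ρ·N_A·a³/Z = 8.51 × 6.022 × 10²³ × 3.626 × 10^-23 / 2 = 92.9 g/mol.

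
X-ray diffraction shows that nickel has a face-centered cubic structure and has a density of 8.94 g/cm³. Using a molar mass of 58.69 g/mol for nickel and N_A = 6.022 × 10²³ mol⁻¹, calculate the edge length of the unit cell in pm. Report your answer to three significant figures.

352 pm

With Z = 4 atoms per FCC cell, a³ = Z·M/(N_A·ρ) = 4 × 58.69 / (6.022 × 10²³ × 8.940 g/cm³) = 4.361 × 10^-23 cm³.
a = (4.361 × 10^-23)^(1/3) = 3.520 × 10^-8 cm = 352 pm.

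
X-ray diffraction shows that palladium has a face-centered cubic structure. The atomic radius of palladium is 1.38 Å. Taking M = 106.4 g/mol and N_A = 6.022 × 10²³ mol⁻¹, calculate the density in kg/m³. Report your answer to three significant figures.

In an FCC lattice, atoms touch along the face diagonal, so √2·a = 4r, giving a = 3.903 Å = 3.903 × 10^-8 cm.
With Z = 4, ρ = Z·M/(N_A·a³) = 4 × 106.4 / (6.022 × 10²³ × 5.947 × 10^-23) = 11.88 g/cm³ = 11900 kg/m³.

11900 kg/m³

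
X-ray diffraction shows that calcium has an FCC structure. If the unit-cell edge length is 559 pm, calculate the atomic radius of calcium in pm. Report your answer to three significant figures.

In an FCC lattice, atoms touch along the face diagonal, so √2·a = 4r.
r = √2·a/4 = 1.4142 × 559 / 4 = 198 pm.

198 pm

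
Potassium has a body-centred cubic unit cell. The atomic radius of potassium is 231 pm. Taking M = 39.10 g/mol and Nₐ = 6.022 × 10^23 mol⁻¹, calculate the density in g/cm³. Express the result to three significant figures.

In a BCC lattice, atoms touch along the body diagonal, so √3·a = 4r, giving a = 533.5 pm = 5.335 × 10^-8 cm.
With Z = 2, ρ = Z·M/(N_A·a³) = 2 × 39.10 / (6.022 × 10²³ × 1.518 × 10^-22) = 0.8553 g/cm³.

0.855 g/cm³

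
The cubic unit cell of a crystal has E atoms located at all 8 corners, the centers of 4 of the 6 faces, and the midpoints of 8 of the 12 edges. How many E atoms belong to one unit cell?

Corner atoms are shared by 8 cells (1/8 each), face atoms by 2 (1/2 each), edge atoms by 4 (1/4 each).
Net atoms = 8 × 1/8 + 4 × 1/2 + 8 × 1/4 = 1 + 2 + 2 = 5.

5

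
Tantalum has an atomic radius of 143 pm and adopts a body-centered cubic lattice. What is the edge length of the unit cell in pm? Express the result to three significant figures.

In a BCC lattice, atoms touch along the body diagonal, so √3·a = 4r.
a = 4r/√3 = 4 × 143 / 1.7321 = 330 pm.

330 pm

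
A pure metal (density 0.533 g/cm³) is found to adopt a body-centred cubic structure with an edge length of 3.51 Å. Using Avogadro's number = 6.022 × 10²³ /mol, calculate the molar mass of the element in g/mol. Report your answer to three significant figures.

6.94 g/mol

A BCC cell has Z = 2 atoms; a = 3.510 × 10^-8 cm.
M = ρ·N_A·a³/Z = 0.533 × 6.022 × 10²³ × 4.324 × 10^-23 / 2 = 6.94 g/mol.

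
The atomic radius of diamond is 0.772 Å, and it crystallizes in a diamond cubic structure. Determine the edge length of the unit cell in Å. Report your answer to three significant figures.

In a diamond cubic lattice, nearest neighbors lie along the body diagonal with √3·a = 8r.
a = 8r/√3 = 8 × 0.772 / 1.7321 = 3.57 Å.

3.57 Å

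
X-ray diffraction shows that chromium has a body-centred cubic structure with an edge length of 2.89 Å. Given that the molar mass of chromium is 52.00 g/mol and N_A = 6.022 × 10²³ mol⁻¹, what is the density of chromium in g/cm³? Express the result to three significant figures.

A BCC unit cell contains Z = 2 atoms.
Cell volume: a³ = (2.89 Å)³ = (2.890 × 10^-8 cm)³ = 2.414 × 10^-23 cm³.
ρ = Z·M/(N_A·a³) = 2 × 52.00 / (6.022 × 10²³ × 2.414 × 10^-23) = 7.155 g/cm³.

7.15 g/cm³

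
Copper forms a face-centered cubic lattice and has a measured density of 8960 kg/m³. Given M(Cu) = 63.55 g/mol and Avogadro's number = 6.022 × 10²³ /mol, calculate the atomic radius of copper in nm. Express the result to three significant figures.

For an FCC cell (Z = 4), a³ = Z·M/(N_A·ρ) = 4 × 63.55 / (6.022 × 10²³ × 8.960) = 4.711 × 10^-23 cm³, so a = 3.612 × 10^-8 cm = 0.3612 nm.
Atoms touch along the face diagonal, so √2·a = 4r, so r = 0.3536 × a = 0.128 nm.

0.128 nm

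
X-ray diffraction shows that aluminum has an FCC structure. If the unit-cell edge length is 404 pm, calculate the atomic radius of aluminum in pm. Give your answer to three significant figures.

In an FCC lattice, atoms touch along the face diagonal, so √2·a = 4r.
r = √2·a/4 = 1.4142 × 404 / 4 = 143 pm.

143 pm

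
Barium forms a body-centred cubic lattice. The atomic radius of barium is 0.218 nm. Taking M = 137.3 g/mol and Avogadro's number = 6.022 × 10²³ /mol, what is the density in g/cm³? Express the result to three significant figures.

3.57 g/cm³

In a BCC lattice, atoms touch along the body diagonal, so √3·a = 4r, giving a = 0.5034 nm = 5.034 × 10^-8 cm.
With Z = 2, ρ = Z·M/(N_A·a³) = 2 × 137.3 / (6.022 × 10²³ × 1.276 × 10^-22) = 3.573 g/cm³.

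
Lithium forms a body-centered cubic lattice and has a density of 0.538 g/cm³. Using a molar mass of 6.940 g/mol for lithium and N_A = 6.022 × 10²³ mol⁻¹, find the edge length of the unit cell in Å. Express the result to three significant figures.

3.50 Å

With Z = 2 atoms per BCC cell, a³ = Z·M/(N_A·ρ) = 2 × 6.940 / (6.022 × 10²³ × 0.5380 g/cm³) = 4.284 × 10^-23 cm³.
a = (4.284 × 10^-23)^(1/3) = 3.499 × 10^-8 cm = 3.50 Å.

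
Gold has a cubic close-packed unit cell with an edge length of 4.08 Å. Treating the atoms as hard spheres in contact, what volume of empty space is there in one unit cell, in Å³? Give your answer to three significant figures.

17.6 Å³

In an FCC lattice atoms touch along the face diagonal, so √2·a = 4r, so r = 0.3536a = 1.442 Å.
V_cell = a³ = 67.92 Å³; V_atoms = 4 × (4/3)πr³ = 50.29 Å³.
Empty space = 67.92 − 50.29 = 17.6 Å³.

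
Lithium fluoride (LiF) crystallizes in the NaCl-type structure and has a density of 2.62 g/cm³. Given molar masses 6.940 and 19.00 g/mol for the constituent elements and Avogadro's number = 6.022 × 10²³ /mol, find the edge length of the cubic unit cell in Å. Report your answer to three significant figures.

4.04 Å

M(LiF) = 25.94 g/mol; Z = 4 formula units per cell.
a³ = Z·M/(N_A·ρ) = 4 × 25.94 / (6.022 × 10²³ × 2.62) = 6.576 × 10^-23 cm³, so a = 4.036 × 10^-8 cm = 4.04 Å.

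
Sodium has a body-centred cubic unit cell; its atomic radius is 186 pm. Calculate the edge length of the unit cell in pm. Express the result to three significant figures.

430 pm

In a BCC lattice, atoms touch along the body diagonal, so √3·a = 4r.
a = 4r/√3 = 4 × 186 / 1.7321 = 430 pm.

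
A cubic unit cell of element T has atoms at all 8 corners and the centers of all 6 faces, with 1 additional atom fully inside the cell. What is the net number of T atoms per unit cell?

5

Corner atoms are shared by 8 cells (1/8 each), face atoms by 2 (1/2 each), interior atoms are unshared.
Net atoms = 8 × 1/8 + 6 × 1/2 + 1 = 1 + 3 + 1 = 5.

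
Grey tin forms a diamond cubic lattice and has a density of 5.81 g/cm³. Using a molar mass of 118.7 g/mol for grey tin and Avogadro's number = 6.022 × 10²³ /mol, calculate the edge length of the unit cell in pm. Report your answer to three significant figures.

647 pm

With Z = 8 atoms per diamond cubic cell, a³ = Z·M/(N_A·ρ) = 8 × 118.7 / (6.022 × 10²³ × 5.810 g/cm³) = 2.714 × 10^-22 cm³.
a = (2.714 × 10^-22)^(1/3) = 6.475 × 10^-8 cm = 647 pm.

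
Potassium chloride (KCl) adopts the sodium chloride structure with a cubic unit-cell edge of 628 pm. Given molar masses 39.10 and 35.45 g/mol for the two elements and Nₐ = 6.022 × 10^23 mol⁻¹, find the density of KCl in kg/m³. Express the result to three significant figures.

2000 kg/m³

The sodium chloride structure contains Z = 4 formula units per cell; M(KCl) = 39.10 + 35.45 = 74.55 g/mol.
a³ = (6.280 × 10^-8 cm)³ = 2.477 × 10^-22 cm³.
ρ = 4 × 74.55 / (6.022 × 10²³ × 2.477 × 10^-22) = 1.999 g/cm³ = 2000 kg/m³.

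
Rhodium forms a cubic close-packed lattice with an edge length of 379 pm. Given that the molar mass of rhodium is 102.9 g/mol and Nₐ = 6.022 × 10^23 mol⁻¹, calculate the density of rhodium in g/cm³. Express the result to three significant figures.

12.6 g/cm³

An FCC unit cell contains Z = 4 atoms.
Cell volume: a³ = (379 pm)³ = (3.790 × 10^-8 cm)³ = 5.444 × 10^-23 cm³.
ρ = Z·M/(N_A·a³) = 4 × 102.9 / (6.022 × 10²³ × 5.444 × 10^-23) = 12.56 g/cm³.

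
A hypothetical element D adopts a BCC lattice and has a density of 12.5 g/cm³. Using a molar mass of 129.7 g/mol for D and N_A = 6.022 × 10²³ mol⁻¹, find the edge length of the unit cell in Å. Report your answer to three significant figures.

With Z = 2 atoms per BCC cell, a³ = Z·M/(N_A·ρ) = 2 × 129.7 / (6.022 × 10²³ × 12.50 g/cm³) = 3.446 × 10^-23 cm³.
a = (3.446 × 10^-23)^(1/3) = 3.254 × 10^-8 cm = 3.25 Å.

3.25 Å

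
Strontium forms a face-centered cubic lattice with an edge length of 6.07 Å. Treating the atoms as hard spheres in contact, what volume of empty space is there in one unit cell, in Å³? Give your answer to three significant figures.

In an FCC lattice atoms touch along the face diagonal, so √2·a = 4r, so r = 0.3536a = 2.146 Å.
V_cell = a³ = 223.6 Å³; V_atoms = 4 × (4/3)πr³ = 165.6 Å³.
Empty space = 223.6 − 165.6 = 58.0 Å³.

58.0 Å³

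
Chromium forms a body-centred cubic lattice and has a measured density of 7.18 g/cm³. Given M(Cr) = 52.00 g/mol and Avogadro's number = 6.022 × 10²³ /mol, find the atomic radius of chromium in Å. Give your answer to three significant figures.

1.25 Å

For a BCC cell (Z = 2), a³ = Z·M/(N_A·ρ) = 2 × 52.00 / (6.022 × 10²³ × 7.180) = 2.405 × 10^-23 cm³, so a = 2.887 × 10^-8 cm = 2.887 Å.
Atoms touch along the body diagonal, so √3·a = 4r, so r = 0.4330 × a = 1.25 Å.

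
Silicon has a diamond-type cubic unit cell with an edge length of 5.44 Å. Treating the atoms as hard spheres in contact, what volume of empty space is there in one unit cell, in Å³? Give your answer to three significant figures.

In a diamond cubic lattice nearest neighbors lie along the body diagonal with √3·a = 8r, so r = 0.2165a = 1.178 Å.
V_cell = a³ = 161.0 Å³; V_atoms = 8 × (4/3)πr³ = 54.75 Å³.
Empty space = 161.0 − 54.75 = 106 Å³.

106 Å³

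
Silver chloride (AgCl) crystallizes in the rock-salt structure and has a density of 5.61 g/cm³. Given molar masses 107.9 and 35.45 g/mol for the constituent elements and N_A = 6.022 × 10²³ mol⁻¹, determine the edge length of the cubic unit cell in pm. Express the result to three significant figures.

M(AgCl) = 143.35 g/mol; Z = 4 formula units per cell.
a³ = Z·M/(N_A·ρ) = 4 × 143.35 / (6.022 × 10²³ × 5.61) = 1.697 × 10^-22 cm³, so a = 5.537 × 10^-8 cm = 554 pm.

554 pm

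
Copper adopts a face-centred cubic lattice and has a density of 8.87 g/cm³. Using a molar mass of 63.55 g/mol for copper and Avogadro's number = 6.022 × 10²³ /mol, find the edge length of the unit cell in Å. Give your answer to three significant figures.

With Z = 4 atoms per FCC cell, a³ = Z·M/(N_A·ρ) = 4 × 63.55 / (6.022 × 10²³ × 8.870 g/cm³) = 4.759 × 10^-23 cm³.
a = (4.759 × 10^-23)^(1/3) = 3.624 × 10^-8 cm = 3.62 Å.

3.62 Å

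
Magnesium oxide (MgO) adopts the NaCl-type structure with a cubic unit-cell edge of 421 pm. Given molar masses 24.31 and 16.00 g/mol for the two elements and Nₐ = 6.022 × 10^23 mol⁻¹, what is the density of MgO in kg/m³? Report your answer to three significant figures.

The NaCl-type structure contains Z = 4 formula units per cell; M(MgO) = 24.31 + 16.00 = 40.31 g/mol.
a³ = (4.210 × 10^-8 cm)³ = 7.462 × 10^-23 cm³.
ρ = 4 × 40.31 / (6.022 × 10²³ × 7.462 × 10^-23) = 3.588 g/cm³ = 3590 kg/m³.

3590 kg/m³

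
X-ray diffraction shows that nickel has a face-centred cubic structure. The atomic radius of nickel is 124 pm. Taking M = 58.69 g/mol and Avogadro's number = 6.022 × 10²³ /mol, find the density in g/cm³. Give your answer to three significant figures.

In an FCC lattice, atoms touch along the face diagonal, so √2·a = 4r, giving a = 350.7 pm = 3.507 × 10^-8 cm.
With Z = 4, ρ = Z·M/(N_A·a³) = 4 × 58.69 / (6.022 × 10²³ × 4.314 × 10^-23) = 9.036 g/cm³.

9.04 g/cm³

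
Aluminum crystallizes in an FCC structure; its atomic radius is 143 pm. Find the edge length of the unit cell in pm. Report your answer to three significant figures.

404 pm

In an FCC lattice, atoms touch along the face diagonal, so √2·a = 4r.
a = 4r/√2 = 4 × 143 / 1.4142 = 404 pm.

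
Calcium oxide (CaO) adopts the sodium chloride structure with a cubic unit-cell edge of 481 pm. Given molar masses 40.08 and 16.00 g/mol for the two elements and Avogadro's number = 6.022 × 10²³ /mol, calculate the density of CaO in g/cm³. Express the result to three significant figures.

The sodium chloride structure contains Z = 4 formula units per cell; M(CaO) = 40.08 + 16.00 = 56.08 g/mol.
a³ = (4.810 × 10^-8 cm)³ = 1.113 × 10^-22 cm³.
ρ = 4 × 56.08 / (6.022 × 10²³ × 1.113 × 10^-22) = 3.347 g/cm³.

3.35 g/cm³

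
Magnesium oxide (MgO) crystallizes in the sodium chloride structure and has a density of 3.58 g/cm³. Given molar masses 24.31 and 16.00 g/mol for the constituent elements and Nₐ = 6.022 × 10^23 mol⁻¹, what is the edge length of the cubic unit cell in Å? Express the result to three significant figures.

M(MgO) = 40.31 g/mol; Z = 4 formula units per cell.
a³ = Z·M/(N_A·ρ) = 4 × 40.31 / (6.022 × 10²³ × 3.58) = 7.479 × 10^-23 cm³, so a = 4.213 × 10^-8 cm = 4.21 Å.

4.21 Å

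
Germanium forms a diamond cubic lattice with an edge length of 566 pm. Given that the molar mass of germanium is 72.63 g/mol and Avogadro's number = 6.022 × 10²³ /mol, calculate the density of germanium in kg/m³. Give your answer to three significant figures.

5320 kg/m³

A diamond cubic unit cell contains Z = 8 atoms.
Cell volume: a³ = (566 pm)³ = (5.660 × 10^-8 cm)³ = 1.813 × 10^-22 cm³.
ρ = Z·M/(N_A·a³) = 8 × 72.63 / (6.022 × 10²³ × 1.813 × 10^-22) = 5.321 g/cm³ = 5320 kg/m³.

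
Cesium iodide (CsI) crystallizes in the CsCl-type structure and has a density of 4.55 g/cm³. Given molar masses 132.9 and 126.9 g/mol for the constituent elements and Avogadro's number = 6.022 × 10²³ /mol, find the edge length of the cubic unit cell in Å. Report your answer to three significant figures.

4.56 Å

M(CsI) = 259.8 g/mol; Z = 1 formula unit per cell.
a³ = Z·M/(N_A·ρ) = 1 × 259.8 / (6.022 × 10²³ × 4.55) = 9.482 × 10^-23 cm³, so a = 4.560 × 10^-8 cm = 4.56 Å.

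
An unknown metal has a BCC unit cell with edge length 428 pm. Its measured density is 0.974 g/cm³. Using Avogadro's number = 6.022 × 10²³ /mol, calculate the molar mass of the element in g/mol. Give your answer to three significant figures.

23.0 g/mol

A BCC cell has Z = 2 atoms; a = 4.280 × 10^-8 cm.
M = ρ·N_A·a³/Z = 0.974 × 6.022 × 10²³ × 7.840 × 10^-23 / 2 = 23.0 g/mol.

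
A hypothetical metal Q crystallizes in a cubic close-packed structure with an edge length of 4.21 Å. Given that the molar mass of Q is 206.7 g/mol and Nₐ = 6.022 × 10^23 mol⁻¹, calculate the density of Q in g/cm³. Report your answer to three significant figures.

18.4 g/cm³

An FCC unit cell contains Z = 4 atoms.
Cell volume: a³ = (4.21 Å)³ = (4.210 × 10^-8 cm)³ = 7.462 × 10^-23 cm³.
ρ = Z·M/(N_A·a³) = 4 × 206.7 / (6.022 × 10²³ × 7.462 × 10^-23) = 18.40 g/cm³.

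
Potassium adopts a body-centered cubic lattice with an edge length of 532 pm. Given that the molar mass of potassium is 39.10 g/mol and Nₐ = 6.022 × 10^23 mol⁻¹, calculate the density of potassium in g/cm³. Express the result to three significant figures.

A BCC unit cell contains Z = 2 atoms.
Cell volume: a³ = (532 pm)³ = (5.320 × 10^-8 cm)³ = 1.506 × 10^-22 cm³.
ρ = Z·M/(N_A·a³) = 2 × 39.10 / (6.022 × 10²³ × 1.506 × 10^-22) = 0.8624 g/cm³.

0.862 g/cm³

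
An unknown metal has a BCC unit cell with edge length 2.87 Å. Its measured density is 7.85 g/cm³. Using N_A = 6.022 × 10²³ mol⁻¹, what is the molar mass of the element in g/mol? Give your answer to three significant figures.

A BCC cell has Z = 2 atoms; a = 2.870 × 10^-8 cm.
M = ρ·N_A·a³/Z = 7.85 × 6.022 × 10²³ × 2.364 × 10^-23 / 2 = 55.9 g/mol.

55.9 g/mol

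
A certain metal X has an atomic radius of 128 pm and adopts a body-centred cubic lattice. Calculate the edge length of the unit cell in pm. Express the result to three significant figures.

296 pm

In a BCC lattice, atoms touch along the body diagonal, so √3·a = 4r.
a = 4r/√3 = 4 × 128 / 1.7321 = 296 pm.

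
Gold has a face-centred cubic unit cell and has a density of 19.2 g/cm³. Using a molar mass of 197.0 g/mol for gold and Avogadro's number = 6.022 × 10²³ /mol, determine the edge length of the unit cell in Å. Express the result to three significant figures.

With Z = 4 atoms per FCC cell, a³ = Z·M/(N_A·ρ) = 4 × 197.0 / (6.022 × 10²³ × 19.20 g/cm³) = 6.815 × 10^-23 cm³.
a = (6.815 × 10^-23)^(1/3) = 4.085 × 10^-8 cm = 4.08 Å.

4.08 Å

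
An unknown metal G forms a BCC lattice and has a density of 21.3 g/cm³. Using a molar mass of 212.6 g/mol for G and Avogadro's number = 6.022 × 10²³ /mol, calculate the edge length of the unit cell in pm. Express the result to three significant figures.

With Z = 2 atoms per BCC cell, a³ = Z·M/(N_A·ρ) = 2 × 212.6 / (6.022 × 10²³ × 21.30 g/cm³) = 3.315 × 10^-23 cm³.
a = (3.315 × 10^-23)^(1/3) = 3.212 × 10^-8 cm = 321 pm.

321 pm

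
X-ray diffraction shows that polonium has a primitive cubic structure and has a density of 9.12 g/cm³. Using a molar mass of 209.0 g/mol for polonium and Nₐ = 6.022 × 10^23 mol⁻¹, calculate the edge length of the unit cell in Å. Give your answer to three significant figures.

3.36 Å

With Z = 1 atom per simple cubic cell, a³ = Z·M/(N_A·ρ) = 1 × 209.0 / (6.022 × 10²³ × 9.120 g/cm³) = 3.805 × 10^-23 cm³.
a = (3.805 × 10^-23)^(1/3) = 3.364 × 10^-8 cm = 3.36 Å.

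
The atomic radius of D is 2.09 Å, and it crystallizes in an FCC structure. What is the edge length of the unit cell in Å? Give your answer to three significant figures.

5.91 Å

In an FCC lattice, atoms touch along the face diagonal, so √2·a = 4r.
a = 4r/√2 = 4 × 2.09 / 1.4142 = 5.91 Å.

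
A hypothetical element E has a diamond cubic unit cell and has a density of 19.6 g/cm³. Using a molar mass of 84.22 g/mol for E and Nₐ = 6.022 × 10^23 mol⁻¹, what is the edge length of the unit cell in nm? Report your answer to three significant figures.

With Z = 8 atoms per diamond cubic cell, a³ = Z·M/(N_A·ρ) = 8 × 84.22 / (6.022 × 10²³ × 19.60 g/cm³) = 5.708 × 10^-23 cm³.
a = (5.708 × 10^-23)^(1/3) = 3.850 × 10^-8 cm = 0.385 nm.

0.385 nm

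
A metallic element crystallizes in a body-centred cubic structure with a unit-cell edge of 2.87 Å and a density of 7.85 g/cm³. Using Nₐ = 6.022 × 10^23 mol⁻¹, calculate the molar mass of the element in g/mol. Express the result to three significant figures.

55.9 g/mol

A BCC cell has Z = 2 atoms; a = 2.870 × 10^-8 cm.
M = ρ·N_A·a³/Z = 7.85 × 6.022 × 10²³ × 2.364 × 10^-23 / 2 = 55.9 g/mol.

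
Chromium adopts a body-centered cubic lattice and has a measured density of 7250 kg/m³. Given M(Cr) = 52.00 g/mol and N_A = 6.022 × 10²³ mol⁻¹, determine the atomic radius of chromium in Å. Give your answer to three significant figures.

1.25 Å

For a BCC cell (Z = 2), a³ = Z·M/(N_A·ρ) = 2 × 52.00 / (6.022 × 10²³ × 7.250) = 2.382 × 10^-23 cm³, so a = 2.877 × 10^-8 cm = 2.877 Å.
Atoms touch along the body diagonal, so √3·a = 4r, so r = 0.4330 × a = 1.25 Å.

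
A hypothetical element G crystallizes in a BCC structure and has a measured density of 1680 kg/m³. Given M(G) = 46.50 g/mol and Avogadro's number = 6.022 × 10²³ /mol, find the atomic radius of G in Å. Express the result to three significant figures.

For a BCC cell (Z = 2), a³ = Z·M/(N_A·ρ) = 2 × 46.50 / (6.022 × 10²³ × 1.680) = 9.192 × 10^-23 cm³, so a = 4.513 × 10^-8 cm = 4.513 Å.
Atoms touch along the body diagonal, so √3·a = 4r, so r = 0.4330 × a = 1.95 Å.

1.95 Å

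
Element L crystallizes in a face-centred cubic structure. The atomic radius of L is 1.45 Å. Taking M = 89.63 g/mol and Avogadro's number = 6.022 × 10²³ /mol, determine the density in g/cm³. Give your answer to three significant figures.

In an FCC lattice, atoms touch along the face diagonal, so √2·a = 4r, giving a = 4.101 Å = 4.101 × 10^-8 cm.
With Z = 4, ρ = Z·M/(N_A·a³) = 4 × 89.63 / (6.022 × 10²³ × 6.898 × 10^-23) = 8.630 g/cm³.

8.63 g/cm³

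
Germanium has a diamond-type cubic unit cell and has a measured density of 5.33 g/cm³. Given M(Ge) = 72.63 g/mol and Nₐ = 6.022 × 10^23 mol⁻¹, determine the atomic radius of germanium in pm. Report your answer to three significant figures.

122 pm

For a diamond cubic cell (Z = 8), a³ = Z·M/(N_A·ρ) = 8 × 72.63 / (6.022 × 10²³ × 5.330) = 1.810 × 10^-22 cm³, so a = 5.657 × 10^-8 cm = 565.7 pm.
Nearest neighbors lie along the body diagonal with √3·a = 8r, so r = 0.2165 × a = 122 pm.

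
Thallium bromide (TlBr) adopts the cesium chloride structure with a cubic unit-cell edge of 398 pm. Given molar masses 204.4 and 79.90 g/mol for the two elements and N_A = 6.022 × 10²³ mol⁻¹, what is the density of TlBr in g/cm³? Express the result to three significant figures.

7.49 g/cm³

The cesium chloride structure contains Z = 1 formula unit per cell; M(TlBr) = 204.4 + 79.90 = 284.3 g/mol.
a³ = (3.980 × 10^-8 cm)³ = 6.304 × 10^-23 cm³.
ρ = 1 × 284.3 / (6.022 × 10²³ × 6.304 × 10^-23) = 7.488 g/cm³.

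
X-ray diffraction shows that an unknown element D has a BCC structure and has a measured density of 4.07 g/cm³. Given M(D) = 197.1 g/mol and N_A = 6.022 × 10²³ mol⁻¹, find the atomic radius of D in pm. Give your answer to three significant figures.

For a BCC cell (Z = 2), a³ = Z·M/(N_A·ρ) = 2 × 197.1 / (6.022 × 10²³ × 4.070) = 1.608 × 10^-22 cm³, so a = 5.438 × 10^-8 cm = 543.8 pm.
Atoms touch along the body diagonal, so √3·a = 4r, so r = 0.4330 × a = 235 pm.

235 pm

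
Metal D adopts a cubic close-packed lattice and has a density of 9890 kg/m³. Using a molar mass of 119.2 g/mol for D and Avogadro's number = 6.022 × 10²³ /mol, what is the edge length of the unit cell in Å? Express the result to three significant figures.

With Z = 4 atoms per FCC cell, a³ = Z·M/(N_A·ρ) = 4 × 119.2 / (6.022 × 10²³ × 9.890 g/cm³) = 8.006 × 10^-23 cm³.
a = (8.006 × 10^-23)^(1/3) = 4.310 × 10^-8 cm = 4.31 Å.

4.31 Å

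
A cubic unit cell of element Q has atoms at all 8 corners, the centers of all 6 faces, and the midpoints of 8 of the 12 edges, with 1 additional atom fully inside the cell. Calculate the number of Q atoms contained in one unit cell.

7

Corner atoms are shared by 8 cells (1/8 each), face atoms by 2 (1/2 each), edge atoms by 4 (1/4 each), interior atoms are unshared.
Net atoms = 8 × 1/8 + 6 × 1/2 + 8 × 1/4 + 1 = 1 + 3 + 2 + 1 = 7.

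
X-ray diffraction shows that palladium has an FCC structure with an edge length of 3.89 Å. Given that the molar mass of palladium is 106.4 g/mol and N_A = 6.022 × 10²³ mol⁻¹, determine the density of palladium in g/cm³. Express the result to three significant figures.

12.0 g/cm³

An FCC unit cell contains Z = 4 atoms.
Cell volume: a³ = (3.89 Å)³ = (3.890 × 10^-8 cm)³ = 5.886 × 10^-23 cm³.
ρ = Z·M/(N_A·a³) = 4 × 106.4 / (6.022 × 10²³ × 5.886 × 10^-23) = 12.01 g/cm³.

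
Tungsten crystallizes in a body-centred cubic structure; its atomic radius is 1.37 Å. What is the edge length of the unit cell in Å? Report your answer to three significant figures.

In a BCC lattice, atoms touch along the body diagonal, so √3·a = 4r.
a = 4r/√3 = 4 × 1.37 / 1.7321 = 3.16 Å.

3.16 Å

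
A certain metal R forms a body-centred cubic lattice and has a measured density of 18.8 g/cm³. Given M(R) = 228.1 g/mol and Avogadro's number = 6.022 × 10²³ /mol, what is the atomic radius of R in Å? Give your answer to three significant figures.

1.48 Å

For a BCC cell (Z = 2), a³ = Z·M/(N_A·ρ) = 2 × 228.1 / (6.022 × 10²³ × 18.80) = 4.030 × 10^-23 cm³, so a = 3.428 × 10^-8 cm = 3.428 Å.
Atoms touch along the body diagonal, so √3·a = 4r, so r = 0.4330 × a = 1.48 Å.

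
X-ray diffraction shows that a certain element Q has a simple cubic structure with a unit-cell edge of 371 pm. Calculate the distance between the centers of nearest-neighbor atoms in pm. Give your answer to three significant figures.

371 pm

In a simple cubic structure, atoms touch along the cell edge, so a = 2r; the nearest-neighbor distance equals 2r = 1.000·a.
d = 1.000 × 371 = 371 pm.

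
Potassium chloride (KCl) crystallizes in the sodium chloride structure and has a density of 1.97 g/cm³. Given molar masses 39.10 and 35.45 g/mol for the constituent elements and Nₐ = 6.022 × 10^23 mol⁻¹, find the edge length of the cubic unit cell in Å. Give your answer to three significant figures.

6.31 Å

M(KCl) = 74.55 g/mol; Z = 4 formula units per cell.
a³ = Z·M/(N_A·ρ) = 4 × 74.55 / (6.022 × 10²³ × 1.97) = 2.514 × 10^-22 cm³, so a = 6.311 × 10^-8 cm = 6.31 Å.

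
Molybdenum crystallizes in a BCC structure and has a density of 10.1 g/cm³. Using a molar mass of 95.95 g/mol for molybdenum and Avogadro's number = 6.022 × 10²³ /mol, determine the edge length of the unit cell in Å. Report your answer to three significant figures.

3.16 Å

With Z = 2 atoms per BCC cell, a³ = Z·M/(N_A·ρ) = 2 × 95.95 / (6.022 × 10²³ × 10.10 g/cm³) = 3.155 × 10^-23 cm³.
a = (3.155 × 10^-23)^(1/3) = 3.160 × 10^-8 cm = 3.16 Å.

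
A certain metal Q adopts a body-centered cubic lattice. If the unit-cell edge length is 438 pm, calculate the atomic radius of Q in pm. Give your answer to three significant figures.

In a BCC lattice, atoms touch along the body diagonal, so √3·a = 4r.
r = √3·a/4 = 1.7321 × 438 / 4 = 190 pm.

190 pm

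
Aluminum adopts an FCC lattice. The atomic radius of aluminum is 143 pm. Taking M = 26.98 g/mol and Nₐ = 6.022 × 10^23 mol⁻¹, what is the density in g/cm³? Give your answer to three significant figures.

2.71 g/cm³

In an FCC lattice, atoms touch along the face diagonal, so √2·a = 4r, giving a = 404.5 pm = 4.045 × 10^-8 cm.
With Z = 4, ρ = Z·M/(N_A·a³) = 4 × 26.98 / (6.022 × 10²³ × 6.617 × 10^-23) = 2.708 g/cm³.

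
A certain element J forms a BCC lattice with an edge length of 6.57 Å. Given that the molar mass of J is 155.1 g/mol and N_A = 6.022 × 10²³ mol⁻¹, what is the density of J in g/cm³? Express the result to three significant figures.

1.82 g/cm³

A BCC unit cell contains Z = 2 atoms.
Cell volume: a³ = (6.57 Å)³ = (6.570 × 10^-8 cm)³ = 2.836 × 10^-22 cm³.
ρ = Z·M/(N_A·a³) = 2 × 155.1 / (6.022 × 10²³ × 2.836 × 10^-22) = 1.816 g/cm³.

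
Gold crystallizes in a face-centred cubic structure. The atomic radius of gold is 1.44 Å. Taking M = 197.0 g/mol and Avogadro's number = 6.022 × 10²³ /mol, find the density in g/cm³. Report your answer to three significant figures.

In an FCC lattice, atoms touch along the face diagonal, so √2·a = 4r, giving a = 4.073 Å = 4.073 × 10^-8 cm.
With Z = 4, ρ = Z·M/(N_A·a³) = 4 × 197.0 / (6.022 × 10²³ × 6.757 × 10^-23) = 19.37 g/cm³.

19.4 g/cm³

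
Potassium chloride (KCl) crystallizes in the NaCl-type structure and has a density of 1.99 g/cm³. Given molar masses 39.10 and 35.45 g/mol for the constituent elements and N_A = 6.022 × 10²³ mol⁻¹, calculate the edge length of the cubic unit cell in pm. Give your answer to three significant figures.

629 pm

M(KCl) = 74.55 g/mol; Z = 4 formula units per cell.
a³ = Z·M/(N_A·ρ) = 4 × 74.55 / (6.022 × 10²³ × 1.99) = 2.488 × 10^-22 cm³, so a = 6.290 × 10^-8 cm = 629 pm.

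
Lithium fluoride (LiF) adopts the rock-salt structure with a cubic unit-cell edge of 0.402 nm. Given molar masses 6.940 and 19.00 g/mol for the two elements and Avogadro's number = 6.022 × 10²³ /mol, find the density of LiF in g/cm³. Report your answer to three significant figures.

The rock-salt structure contains Z = 4 formula units per cell; M(LiF) = 6.940 + 19.00 = 25.94 g/mol.
a³ = (4.020 × 10^-8 cm)³ = 6.496 × 10^-23 cm³.
ρ = 4 × 25.94 / (6.022 × 10²³ × 6.496 × 10^-23) = 2.652 g/cm³.

2.65 g/cm³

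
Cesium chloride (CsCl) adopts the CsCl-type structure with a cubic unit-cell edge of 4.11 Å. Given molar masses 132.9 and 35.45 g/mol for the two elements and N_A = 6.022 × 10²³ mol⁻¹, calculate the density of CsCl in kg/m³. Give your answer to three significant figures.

The CsCl-type structure contains Z = 1 formula unit per cell; M(CsCl) = 132.9 + 35.45 = 168.35 g/mol.
a³ = (4.110 × 10^-8 cm)³ = 6.943 × 10^-23 cm³.
ρ = 1 × 168.35 / (6.022 × 10²³ × 6.943 × 10^-23) = 4.027 g/cm³ = 4030 kg/m³.

4030 kg/m³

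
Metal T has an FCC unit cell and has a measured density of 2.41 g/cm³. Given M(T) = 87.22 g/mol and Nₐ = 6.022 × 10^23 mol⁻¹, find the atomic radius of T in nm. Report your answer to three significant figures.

For an FCC cell (Z = 4), a³ = Z·M/(N_A·ρ) = 4 × 87.22 / (6.022 × 10²³ × 2.410) = 2.404 × 10^-22 cm³, so a = 6.218 × 10^-8 cm = 0.6218 nm.
Atoms touch along the face diagonal, so √2·a = 4r, so r = 0.3536 × a = 0.220 nm.

0.220 nm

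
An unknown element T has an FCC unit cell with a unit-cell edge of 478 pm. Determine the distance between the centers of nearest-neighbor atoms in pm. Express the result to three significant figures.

338 pm

In an FCC structure, atoms touch along the face diagonal, so √2·a = 4r; the nearest-neighbor distance equals 2r = 0.7071·a.
d = 0.7071 × 478 = 338 pm.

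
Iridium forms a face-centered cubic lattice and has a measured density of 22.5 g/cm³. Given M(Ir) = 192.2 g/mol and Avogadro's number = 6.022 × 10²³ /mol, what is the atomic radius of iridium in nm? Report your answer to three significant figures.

0.136 nm

For an FCC cell (Z = 4), a³ = Z·M/(N_A·ρ) = 4 × 192.2 / (6.022 × 10²³ × 22.50) = 5.674 × 10^-23 cm³, so a = 3.843 × 10^-8 cm = 0.3843 nm.
Atoms touch along the face diagonal, so √2·a = 4r, so r = 0.3536 × a = 0.136 nm.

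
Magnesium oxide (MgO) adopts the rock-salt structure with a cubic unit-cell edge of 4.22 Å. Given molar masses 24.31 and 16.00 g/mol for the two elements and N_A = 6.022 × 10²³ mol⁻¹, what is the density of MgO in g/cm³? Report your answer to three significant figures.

The rock-salt structure contains Z = 4 formula units per cell; M(MgO) = 24.31 + 16.00 = 40.31 g/mol.
a³ = (4.220 × 10^-8 cm)³ = 7.515 × 10^-23 cm³.
ρ = 4 × 40.31 / (6.022 × 10²³ × 7.515 × 10^-23) = 3.563 g/cm³.

3.56 g/cm³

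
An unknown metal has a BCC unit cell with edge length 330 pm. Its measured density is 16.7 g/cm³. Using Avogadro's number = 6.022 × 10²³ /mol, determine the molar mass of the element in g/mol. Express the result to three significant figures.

A BCC cell has Z = 2 atoms; a = 3.300 × 10^-8 cm.
M = ρ·N_A·a³/Z = 16.7 × 6.022 × 10²³ × 3.594 × 10^-23 / 2 = 181 g/mol.

181 g/mol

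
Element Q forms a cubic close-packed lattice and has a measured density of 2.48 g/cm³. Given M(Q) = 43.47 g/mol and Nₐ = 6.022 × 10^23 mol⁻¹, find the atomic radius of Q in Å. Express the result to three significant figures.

1.73 Å

For an FCC cell (Z = 4), a³ = Z·M/(N_A·ρ) = 4 × 43.47 / (6.022 × 10²³ × 2.480) = 1.164 × 10^-22 cm³, so a = 4.883 × 10^-8 cm = 4.883 Å.
Atoms touch along the face diagonal, so √2·a = 4r, so r = 0.3536 × a = 1.73 Å.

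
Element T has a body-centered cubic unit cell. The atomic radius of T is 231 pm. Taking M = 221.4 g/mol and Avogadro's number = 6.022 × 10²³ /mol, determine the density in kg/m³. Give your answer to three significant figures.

4840 kg/m³

In a BCC lattice, atoms touch along the body diagonal, so √3·a = 4r, giving a = 533.5 pm = 5.335 × 10^-8 cm.
With Z = 2, ρ = Z·M/(N_A·a³) = 2 × 221.4 / (6.022 × 10²³ × 1.518 × 10^-22) = 4.843 g/cm³ = 4840 kg/m³.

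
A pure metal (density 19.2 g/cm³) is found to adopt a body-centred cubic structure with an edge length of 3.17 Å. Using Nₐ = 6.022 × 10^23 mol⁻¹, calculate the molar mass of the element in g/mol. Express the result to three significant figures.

184 g/mol

A BCC cell has Z = 2 atoms; a = 3.170 × 10^-8 cm.
M = ρ·N_A·a³/Z = 19.2 × 6.022 × 10²³ × 3.186 × 10^-23 / 2 = 184 g/mol.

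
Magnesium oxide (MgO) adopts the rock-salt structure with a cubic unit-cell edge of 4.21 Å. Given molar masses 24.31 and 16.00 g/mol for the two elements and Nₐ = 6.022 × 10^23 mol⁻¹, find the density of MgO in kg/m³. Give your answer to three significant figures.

The rock-salt structure contains Z = 4 formula units per cell; M(MgO) = 24.31 + 16.00 = 40.31 g/mol.
a³ = (4.210 × 10^-8 cm)³ = 7.462 × 10^-23 cm³.
ρ = 4 × 40.31 / (6.022 × 10²³ × 7.462 × 10^-23) = 3.588 g/cm³ = 3590 kg/m³.

3590 kg/m³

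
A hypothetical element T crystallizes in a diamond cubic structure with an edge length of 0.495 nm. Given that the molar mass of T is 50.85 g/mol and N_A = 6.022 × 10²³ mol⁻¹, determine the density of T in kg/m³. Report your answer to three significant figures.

A diamond cubic unit cell contains Z = 8 atoms.
Cell volume: a³ = (0.495 nm)³ = (4.950 × 10^-8 cm)³ = 1.213 × 10^-22 cm³.
ρ = Z·M/(N_A·a³) = 8 × 50.85 / (6.022 × 10²³ × 1.213 × 10^-22) = 5.570 g/cm³ = 5570 kg/m³.

5570 kg/m³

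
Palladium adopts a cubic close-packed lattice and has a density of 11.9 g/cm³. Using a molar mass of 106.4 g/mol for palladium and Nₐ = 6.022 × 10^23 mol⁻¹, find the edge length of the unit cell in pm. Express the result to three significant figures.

390 pm

With Z = 4 atoms per FCC cell, a³ = Z·M/(N_A·ρ) = 4 × 106.4 / (6.022 × 10²³ × 11.90 g/cm³) = 5.939 × 10^-23 cm³.
a = (5.939 × 10^-23)^(1/3) = 3.902 × 10^-8 cm = 390 pm.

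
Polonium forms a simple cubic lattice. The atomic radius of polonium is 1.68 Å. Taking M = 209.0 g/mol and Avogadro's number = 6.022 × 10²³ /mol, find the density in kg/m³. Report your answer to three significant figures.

In a simple cubic lattice, atoms touch along the cell edge, so a = 2r, giving a = 3.360 Å = 3.360 × 10^-8 cm.
With Z = 1, ρ = Z·M/(N_A·a³) = 1 × 209.0 / (6.022 × 10²³ × 3.793 × 10^-23) = 9.149 g/cm³ = 9150 kg/m³.

9150 kg/m³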